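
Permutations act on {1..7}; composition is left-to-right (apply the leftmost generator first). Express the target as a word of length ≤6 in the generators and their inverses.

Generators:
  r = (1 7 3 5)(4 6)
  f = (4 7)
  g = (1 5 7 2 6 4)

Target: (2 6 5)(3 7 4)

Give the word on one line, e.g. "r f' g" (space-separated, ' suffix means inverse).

g g r r r

  after g: (1 5 7 2 6 4)
  after g: (1 7 6)(2 4 5)
  after r: (1 3 5 2 6 7 4)
  after r: (1 5 2 4 7 6 3)
  after r: (2 6 5)(3 7 4)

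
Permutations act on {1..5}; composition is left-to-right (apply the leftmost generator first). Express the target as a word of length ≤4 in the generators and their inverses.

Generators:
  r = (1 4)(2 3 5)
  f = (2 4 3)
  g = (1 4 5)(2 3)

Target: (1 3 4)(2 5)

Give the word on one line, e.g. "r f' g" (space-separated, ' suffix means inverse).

r' f

  after r': (1 4)(2 5 3)
  after f: (1 3 4)(2 5)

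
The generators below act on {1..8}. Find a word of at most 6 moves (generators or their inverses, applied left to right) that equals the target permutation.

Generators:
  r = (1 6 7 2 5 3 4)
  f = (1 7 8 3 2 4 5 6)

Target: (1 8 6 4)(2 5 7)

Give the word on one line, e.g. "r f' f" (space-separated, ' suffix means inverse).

  after r': (1 4 3 5 2 7 6)
  after f': (1 2)(3 4 8 7 5)
  after f': (1 3 2 6 5 8)(4 7)
  after f': (1 8 6 4)(2 5 7)

r' f' f' f'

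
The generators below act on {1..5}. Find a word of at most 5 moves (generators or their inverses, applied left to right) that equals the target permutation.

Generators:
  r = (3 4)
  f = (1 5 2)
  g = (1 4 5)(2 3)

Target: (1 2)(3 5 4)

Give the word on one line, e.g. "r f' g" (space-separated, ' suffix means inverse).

  after g: (1 4 5)(2 3)
  after f: (1 4 2 3)
  after r: (1 3)(2 4)
  after g': (1 2)(3 5 4)

g f r g'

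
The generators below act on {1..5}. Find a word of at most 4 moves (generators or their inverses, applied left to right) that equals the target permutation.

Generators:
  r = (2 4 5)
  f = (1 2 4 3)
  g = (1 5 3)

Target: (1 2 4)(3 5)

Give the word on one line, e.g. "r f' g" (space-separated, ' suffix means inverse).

f g

  after f: (1 2 4 3)
  after g: (1 2 4)(3 5)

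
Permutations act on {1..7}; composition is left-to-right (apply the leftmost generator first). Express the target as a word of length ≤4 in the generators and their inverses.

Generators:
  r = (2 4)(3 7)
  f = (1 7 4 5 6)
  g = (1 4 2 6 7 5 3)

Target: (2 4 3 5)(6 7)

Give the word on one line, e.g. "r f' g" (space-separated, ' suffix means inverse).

g r g' g'

  after g: (1 4 2 6 7 5 3)
  after r: (1 2 6 3)(5 7)
  after g': (1 4)(5 6)
  after g': (2 4 3 5)(6 7)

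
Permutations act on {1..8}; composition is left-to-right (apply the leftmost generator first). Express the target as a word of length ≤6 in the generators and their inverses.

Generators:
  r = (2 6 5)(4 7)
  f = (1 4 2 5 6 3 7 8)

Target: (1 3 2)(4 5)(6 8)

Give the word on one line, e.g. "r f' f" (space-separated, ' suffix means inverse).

  after r': (2 5 6)(4 7)
  after f': (1 8 7)(3 6 4)
  after f': (1 7 8 3 5 2 4 6)
  after f': (1 3 2)(4 5)(6 8)

r' f' f' f'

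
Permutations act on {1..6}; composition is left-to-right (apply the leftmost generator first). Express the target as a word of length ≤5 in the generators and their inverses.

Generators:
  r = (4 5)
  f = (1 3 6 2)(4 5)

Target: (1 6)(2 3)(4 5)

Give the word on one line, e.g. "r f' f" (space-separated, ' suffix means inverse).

  after r: (4 5)
  after f: (1 3 6 2)
  after f: (1 6)(2 3)(4 5)

r f f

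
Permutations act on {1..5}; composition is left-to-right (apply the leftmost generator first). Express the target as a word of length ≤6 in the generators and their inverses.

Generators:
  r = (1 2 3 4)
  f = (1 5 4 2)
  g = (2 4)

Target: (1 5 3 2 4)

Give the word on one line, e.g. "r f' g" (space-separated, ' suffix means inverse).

f g r g

  after f: (1 5 4 2)
  after g: (1 5 2)
  after r: (1 5 3 4)
  after g: (1 5 3 2 4)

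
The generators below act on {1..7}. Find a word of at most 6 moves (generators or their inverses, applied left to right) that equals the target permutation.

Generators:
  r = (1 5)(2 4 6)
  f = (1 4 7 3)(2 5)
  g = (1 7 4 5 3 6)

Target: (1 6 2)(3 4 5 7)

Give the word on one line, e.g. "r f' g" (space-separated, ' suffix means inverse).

g r' f g

  after g: (1 7 4 5 3 6)
  after r': (1 7 2 6 5 3 4)
  after f: (1 3 7 5)(2 6)
  after g: (1 6 2)(3 4 5 7)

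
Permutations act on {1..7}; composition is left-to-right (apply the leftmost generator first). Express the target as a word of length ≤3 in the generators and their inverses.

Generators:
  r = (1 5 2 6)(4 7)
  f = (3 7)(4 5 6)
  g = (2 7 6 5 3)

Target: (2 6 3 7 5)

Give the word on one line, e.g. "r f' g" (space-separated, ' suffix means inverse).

g' g' g'

  after g': (2 3 5 6 7)
  after g': (2 5 7 3 6)
  after g': (2 6 3 7 5)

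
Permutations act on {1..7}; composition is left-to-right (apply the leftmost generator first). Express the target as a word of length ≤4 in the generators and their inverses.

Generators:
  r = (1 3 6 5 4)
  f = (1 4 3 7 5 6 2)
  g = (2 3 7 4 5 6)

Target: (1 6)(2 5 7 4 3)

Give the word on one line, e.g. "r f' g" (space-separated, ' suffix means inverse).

  after g: (2 3 7 4 5 6)
  after f: (1 4 6)(2 7 3 5)
  after g: (1 5 3 6)(2 4)
  after g: (1 6)(2 5 7 4 3)

g f g g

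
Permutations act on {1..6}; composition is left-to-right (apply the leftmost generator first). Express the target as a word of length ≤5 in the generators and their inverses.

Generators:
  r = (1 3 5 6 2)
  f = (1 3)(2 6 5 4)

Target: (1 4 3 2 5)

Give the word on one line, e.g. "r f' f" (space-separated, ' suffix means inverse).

  after f': (1 3)(2 4 5 6)
  after r: (1 5 2 4 6)
  after r: (1 6 3 5)(2 4)
  after r: (1 2 4)(3 6 5)
  after f': (1 4 3 2 5)

f' r r r f'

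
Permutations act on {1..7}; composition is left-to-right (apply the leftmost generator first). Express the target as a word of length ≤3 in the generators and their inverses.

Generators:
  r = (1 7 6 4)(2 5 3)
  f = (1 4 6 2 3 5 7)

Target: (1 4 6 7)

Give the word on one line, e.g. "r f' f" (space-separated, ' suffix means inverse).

  after r: (1 7 6 4)(2 5 3)
  after r: (1 6)(2 3 5)(4 7)
  after r: (1 4 6 7)

r r r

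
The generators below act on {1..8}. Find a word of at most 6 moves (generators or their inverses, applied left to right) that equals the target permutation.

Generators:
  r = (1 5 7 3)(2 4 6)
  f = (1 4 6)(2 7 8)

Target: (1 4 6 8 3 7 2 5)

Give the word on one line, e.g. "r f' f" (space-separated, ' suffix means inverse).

r' r' f' r

  after r': (1 3 7 5)(2 6 4)
  after r': (1 7)(2 4 6)(3 5)
  after f': (1 2)(3 5)(6 8 7)
  after r: (1 4 6 8 3 7 2 5)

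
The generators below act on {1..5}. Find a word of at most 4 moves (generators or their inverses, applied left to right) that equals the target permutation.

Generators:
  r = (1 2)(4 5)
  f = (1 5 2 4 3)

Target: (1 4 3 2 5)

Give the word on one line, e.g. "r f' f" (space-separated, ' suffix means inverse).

f r

  after f: (1 5 2 4 3)
  after r: (1 4 3 2 5)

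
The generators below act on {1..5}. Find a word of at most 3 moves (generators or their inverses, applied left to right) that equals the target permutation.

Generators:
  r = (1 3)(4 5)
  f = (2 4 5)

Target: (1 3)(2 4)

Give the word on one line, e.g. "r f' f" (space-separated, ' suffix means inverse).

  after r': (1 3)(4 5)
  after f: (1 3)(2 4)

r' f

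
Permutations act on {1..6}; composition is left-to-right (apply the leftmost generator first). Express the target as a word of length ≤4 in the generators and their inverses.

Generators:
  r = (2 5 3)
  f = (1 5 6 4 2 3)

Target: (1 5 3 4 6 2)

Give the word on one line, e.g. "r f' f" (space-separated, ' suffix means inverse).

r f' r r

  after r: (2 5 3)
  after f': (1 3 4 6 5 2)
  after r: (1 2)(3 4 6)
  after r: (1 5 3 4 6 2)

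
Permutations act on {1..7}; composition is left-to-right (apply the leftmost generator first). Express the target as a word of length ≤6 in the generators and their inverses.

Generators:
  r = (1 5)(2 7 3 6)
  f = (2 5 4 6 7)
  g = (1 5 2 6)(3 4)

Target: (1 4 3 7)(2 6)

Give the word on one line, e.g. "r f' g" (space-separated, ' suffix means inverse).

f f r f

  after f: (2 5 4 6 7)
  after f: (2 4 7 5 6)
  after r: (1 5 2 4 3 6 7)
  after f: (1 4 3 7)(2 6)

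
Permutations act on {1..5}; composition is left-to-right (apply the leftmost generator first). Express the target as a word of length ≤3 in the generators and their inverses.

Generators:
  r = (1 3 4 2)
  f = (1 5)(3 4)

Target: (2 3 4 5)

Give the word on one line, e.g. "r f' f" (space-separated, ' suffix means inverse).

  after f': (1 5)(3 4)
  after r': (1 5 2 4)
  after f: (2 3 4 5)

f' r' f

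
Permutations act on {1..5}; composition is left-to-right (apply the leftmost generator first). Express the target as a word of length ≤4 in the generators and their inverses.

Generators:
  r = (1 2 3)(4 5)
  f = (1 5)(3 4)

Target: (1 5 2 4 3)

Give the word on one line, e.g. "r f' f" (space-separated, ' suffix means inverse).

  after r': (1 3 2)(4 5)
  after f: (1 4)(2 5 3)
  after r': (1 5 2 4 3)

r' f r'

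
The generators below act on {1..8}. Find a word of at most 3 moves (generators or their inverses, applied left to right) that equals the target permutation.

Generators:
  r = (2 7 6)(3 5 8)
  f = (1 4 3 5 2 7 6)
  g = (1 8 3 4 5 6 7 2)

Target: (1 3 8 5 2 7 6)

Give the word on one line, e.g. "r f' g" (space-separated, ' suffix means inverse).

  after g: (1 8 3 4 5 6 7 2)
  after f': (1 8 4 3)(2 6)(5 7)
  after g: (1 3 8 5 2 7 6)

g f' g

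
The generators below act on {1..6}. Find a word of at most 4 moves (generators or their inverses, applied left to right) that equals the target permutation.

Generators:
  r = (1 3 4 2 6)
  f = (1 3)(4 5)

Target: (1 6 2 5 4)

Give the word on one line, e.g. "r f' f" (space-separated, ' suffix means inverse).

  after r': (1 6 2 4 3)
  after f: (1 6 2 5 4)

r' f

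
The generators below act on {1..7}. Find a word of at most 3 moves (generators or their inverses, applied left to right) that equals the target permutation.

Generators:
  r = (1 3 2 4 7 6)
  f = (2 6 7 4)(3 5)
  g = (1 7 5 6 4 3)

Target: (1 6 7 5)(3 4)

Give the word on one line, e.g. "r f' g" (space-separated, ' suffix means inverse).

r f g

  after r: (1 3 2 4 7 6)
  after f: (1 5 3 6)
  after g: (1 6 7 5)(3 4)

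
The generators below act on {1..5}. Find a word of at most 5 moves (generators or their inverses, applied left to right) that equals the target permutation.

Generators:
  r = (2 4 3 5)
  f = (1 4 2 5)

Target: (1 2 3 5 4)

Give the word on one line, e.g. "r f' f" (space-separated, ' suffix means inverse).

f' r' r' r'

  after f': (1 5 2 4)
  after r': (1 3 4)
  after r': (1 4)(2 5 3)
  after r': (1 2 3 5 4)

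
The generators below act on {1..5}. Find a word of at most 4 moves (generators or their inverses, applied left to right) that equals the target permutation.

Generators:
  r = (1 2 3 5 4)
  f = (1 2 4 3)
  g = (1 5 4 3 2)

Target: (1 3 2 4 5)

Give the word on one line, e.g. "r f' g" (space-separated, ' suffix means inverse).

r g r g'

  after r: (1 2 3 5 4)
  after g: (3 4 5)
  after r: (1 2 3)
  after g': (1 3 2 4 5)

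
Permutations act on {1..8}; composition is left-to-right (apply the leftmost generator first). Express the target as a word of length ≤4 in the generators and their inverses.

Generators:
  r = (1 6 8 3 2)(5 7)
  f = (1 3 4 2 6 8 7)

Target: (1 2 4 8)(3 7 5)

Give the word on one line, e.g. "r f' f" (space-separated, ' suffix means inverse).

  after r': (1 2 3 8 6)(5 7)
  after f: (1 6 3 7 5)(2 4)
  after r': (2 4 3 5)(6 8)
  after r': (1 2 4 8)(3 7 5)

r' f r' r'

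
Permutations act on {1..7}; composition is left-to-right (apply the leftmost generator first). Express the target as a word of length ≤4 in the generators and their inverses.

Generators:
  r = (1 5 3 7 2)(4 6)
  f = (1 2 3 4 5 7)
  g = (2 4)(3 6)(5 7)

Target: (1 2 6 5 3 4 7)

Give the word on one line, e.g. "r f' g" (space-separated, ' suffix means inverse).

  after g: (2 4)(3 6)(5 7)
  after r': (1 2 6 5 3 4 7)
  after g: (1 4 5 6 7)(2 3)
  after g: (1 2 6 5 3 4 7)

g r' g g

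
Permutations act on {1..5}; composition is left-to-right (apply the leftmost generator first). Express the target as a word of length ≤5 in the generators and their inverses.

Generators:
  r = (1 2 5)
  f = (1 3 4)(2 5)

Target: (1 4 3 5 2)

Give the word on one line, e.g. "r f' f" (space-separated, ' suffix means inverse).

f f r'

  after f: (1 3 4)(2 5)
  after f: (1 4 3)
  after r': (1 4 3 5 2)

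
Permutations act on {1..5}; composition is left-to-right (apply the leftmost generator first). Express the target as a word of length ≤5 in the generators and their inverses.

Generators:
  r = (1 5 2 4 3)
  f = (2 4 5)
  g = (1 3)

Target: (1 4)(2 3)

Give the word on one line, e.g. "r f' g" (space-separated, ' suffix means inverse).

r r f' f'

  after r: (1 5 2 4 3)
  after r: (1 2 3 5 4)
  after f': (1 5 2 3 4)
  after f': (1 4)(2 3)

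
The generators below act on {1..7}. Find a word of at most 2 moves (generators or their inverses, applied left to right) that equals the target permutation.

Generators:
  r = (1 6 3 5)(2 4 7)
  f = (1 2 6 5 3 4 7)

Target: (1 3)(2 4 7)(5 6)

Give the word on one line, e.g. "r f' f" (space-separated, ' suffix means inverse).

  after r': (1 5 3 6)(2 7 4)
  after r': (1 3)(2 4 7)(5 6)

r' r'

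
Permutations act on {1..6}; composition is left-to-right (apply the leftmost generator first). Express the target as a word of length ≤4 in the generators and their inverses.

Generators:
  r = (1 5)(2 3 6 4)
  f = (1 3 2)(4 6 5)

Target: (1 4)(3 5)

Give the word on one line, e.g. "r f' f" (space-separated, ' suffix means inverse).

r' r' r' f

  after r': (1 5)(2 4 6 3)
  after r': (2 6)(3 4)
  after r': (1 5)(2 3 6 4)
  after f: (1 4)(3 5)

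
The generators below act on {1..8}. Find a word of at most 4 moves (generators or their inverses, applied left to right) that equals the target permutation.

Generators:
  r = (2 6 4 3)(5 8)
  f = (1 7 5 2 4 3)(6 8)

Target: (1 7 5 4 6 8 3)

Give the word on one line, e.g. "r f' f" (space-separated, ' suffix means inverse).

f r' r'

  after f: (1 7 5 2 4 3)(6 8)
  after r': (1 7 8 2 6 5 3)
  after r': (1 7 5 4 6 8 3)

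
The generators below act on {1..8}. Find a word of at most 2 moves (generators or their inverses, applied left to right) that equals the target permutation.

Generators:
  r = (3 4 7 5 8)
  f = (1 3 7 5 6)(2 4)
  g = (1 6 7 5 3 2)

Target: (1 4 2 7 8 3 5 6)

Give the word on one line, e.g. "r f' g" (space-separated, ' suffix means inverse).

f r

  after f: (1 3 7 5 6)(2 4)
  after r: (1 4 2 7 8 3 5 6)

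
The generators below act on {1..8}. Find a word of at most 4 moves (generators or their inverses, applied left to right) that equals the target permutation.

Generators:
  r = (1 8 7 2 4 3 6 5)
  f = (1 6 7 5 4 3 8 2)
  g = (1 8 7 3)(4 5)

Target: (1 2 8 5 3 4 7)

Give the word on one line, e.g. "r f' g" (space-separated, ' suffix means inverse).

g f' g' r

  after g: (1 8 7 3)(4 5)
  after f': (1 3 2 8 6)(4 7)
  after g': (1 7 5 4 8 6 3 2)
  after r: (1 2 8 5 3 4 7)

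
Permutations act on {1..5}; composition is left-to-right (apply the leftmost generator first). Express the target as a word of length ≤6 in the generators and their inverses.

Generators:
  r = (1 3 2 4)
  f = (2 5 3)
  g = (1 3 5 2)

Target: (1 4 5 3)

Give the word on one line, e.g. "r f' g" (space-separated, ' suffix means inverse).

  after r: (1 3 2 4)
  after r: (1 2)(3 4)
  after r: (1 4 2 3)
  after f: (1 4 5 3)

r r r f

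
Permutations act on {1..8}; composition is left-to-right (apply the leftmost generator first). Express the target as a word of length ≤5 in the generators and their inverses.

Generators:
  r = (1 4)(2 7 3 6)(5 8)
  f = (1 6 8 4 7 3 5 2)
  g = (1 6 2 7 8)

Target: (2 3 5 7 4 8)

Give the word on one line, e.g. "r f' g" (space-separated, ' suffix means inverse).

g f g

  after g: (1 6 2 7 8)
  after f: (1 8 6)(2 3 5)(4 7)
  after g: (2 3 5 7 4 8)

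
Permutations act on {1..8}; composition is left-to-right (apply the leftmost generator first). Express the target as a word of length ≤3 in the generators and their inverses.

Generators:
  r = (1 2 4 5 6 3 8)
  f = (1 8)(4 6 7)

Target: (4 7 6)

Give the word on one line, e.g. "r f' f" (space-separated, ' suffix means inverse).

  after f: (1 8)(4 6 7)
  after f: (4 7 6)

f f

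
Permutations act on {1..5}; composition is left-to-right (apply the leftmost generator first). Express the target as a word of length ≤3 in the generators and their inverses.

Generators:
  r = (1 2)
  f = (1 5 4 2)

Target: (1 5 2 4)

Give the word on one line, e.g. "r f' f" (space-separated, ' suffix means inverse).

  after r': (1 2)
  after f': (1 4 5)
  after f': (1 5 2 4)

r' f' f'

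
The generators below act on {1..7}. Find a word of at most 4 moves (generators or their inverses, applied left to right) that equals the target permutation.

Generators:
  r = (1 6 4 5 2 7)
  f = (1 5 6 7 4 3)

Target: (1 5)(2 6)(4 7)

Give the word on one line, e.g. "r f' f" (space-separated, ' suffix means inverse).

r r r

  after r: (1 6 4 5 2 7)
  after r: (1 4 2)(5 7 6)
  after r: (1 5)(2 6)(4 7)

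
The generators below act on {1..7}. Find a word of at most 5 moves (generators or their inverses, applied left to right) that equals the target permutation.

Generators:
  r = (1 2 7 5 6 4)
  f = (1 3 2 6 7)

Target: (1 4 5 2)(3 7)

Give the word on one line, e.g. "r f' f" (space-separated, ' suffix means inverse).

  after f: (1 3 2 6 7)
  after f: (1 2 7 3 6)
  after r': (3 5 7)(4 6)
  after r': (1 4 5 2)(3 7)

f f r' r'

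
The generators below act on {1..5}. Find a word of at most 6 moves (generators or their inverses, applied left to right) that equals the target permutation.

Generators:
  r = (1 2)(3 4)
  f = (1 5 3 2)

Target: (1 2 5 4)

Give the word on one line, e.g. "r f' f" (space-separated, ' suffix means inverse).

  after f: (1 5 3 2)
  after r': (1 5 4 3)
  after f': (2 3)(4 5)
  after f': (1 2 5 4)

f r' f' f'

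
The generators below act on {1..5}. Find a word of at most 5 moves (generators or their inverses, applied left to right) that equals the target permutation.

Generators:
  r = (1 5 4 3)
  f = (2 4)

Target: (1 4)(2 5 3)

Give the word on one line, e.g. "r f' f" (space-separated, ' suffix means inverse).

r' f' r'

  after r': (1 3 4 5)
  after f': (1 3 2 4 5)
  after r': (1 4)(2 5 3)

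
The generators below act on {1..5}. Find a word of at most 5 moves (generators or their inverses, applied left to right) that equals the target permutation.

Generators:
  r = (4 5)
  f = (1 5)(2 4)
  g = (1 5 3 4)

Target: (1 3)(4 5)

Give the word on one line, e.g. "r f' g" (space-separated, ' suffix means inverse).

g' g' r r

  after g': (1 4 3 5)
  after g': (1 3)(4 5)
  after r: (1 3)
  after r: (1 3)(4 5)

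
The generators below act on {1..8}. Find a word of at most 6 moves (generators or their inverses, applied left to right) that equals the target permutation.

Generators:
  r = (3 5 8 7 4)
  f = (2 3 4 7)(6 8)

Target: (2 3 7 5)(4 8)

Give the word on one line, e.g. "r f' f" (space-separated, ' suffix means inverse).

  after f: (2 3 4 7)(6 8)
  after r': (2 4 8 6 5 3 7)
  after f: (2 7 3)(4 6 5)
  after r: (2 4 6 8 7 5 3)
  after f': (2 3 7 5)(4 8)

f r' f r f'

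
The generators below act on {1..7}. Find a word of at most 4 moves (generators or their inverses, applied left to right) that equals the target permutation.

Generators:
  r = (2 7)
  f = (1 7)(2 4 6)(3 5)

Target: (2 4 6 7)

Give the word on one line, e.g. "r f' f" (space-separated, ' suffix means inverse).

f' f' r

  after f': (1 7)(2 6 4)(3 5)
  after f': (2 4 6)
  after r: (2 4 6 7)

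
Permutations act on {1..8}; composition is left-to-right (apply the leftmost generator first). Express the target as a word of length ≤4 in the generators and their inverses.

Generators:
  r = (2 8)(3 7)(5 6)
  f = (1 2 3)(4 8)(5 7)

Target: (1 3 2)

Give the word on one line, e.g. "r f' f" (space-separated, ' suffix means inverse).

  after f: (1 2 3)(4 8)(5 7)
  after f: (1 3 2)

f f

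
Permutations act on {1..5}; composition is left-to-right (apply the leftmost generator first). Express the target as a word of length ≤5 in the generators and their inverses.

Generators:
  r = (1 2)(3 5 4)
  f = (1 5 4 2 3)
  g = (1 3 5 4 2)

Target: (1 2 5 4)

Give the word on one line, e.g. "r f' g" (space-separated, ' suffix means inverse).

r r f r' f'

  after r: (1 2)(3 5 4)
  after r: (3 4 5)
  after f: (1 5)(2 3)
  after r': (1 3)(2 4 5)
  after f': (1 2 5 4)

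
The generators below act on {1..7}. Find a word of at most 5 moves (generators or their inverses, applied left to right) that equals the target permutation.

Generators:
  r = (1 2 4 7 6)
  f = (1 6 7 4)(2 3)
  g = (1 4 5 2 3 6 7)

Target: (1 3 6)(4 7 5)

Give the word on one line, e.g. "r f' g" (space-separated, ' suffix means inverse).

  after f': (1 4 7 6)(2 3)
  after r: (1 7)(2 3 4 6)
  after r: (1 6 4)(2 3 7)
  after g': (1 3 6)(4 7 5)

f' r r g'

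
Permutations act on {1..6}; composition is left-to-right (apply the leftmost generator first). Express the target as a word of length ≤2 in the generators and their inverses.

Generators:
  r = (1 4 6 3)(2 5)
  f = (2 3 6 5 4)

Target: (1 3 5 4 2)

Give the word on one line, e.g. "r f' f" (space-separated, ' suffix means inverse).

  after f': (2 4 5 6 3)
  after r': (1 3 5 4 2)

f' r'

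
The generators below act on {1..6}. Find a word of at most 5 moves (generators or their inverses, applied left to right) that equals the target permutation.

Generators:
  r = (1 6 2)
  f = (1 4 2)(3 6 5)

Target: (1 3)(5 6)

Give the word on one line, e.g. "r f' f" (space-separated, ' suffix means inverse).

  after f': (1 2 4)(3 5 6)
  after r: (2 4 6 3 5)
  after r: (1 6 3 5)(2 4)
  after f': (1 3 6 5 2)
  after r': (1 3)(5 6)

f' r r f' r'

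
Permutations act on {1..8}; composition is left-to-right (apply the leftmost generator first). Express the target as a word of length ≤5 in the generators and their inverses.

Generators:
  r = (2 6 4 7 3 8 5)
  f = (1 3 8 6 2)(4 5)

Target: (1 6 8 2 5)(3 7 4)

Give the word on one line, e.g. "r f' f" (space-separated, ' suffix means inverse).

  after r': (2 5 8 3 7 4 6)
  after f': (1 2 4 8)(3 7 5)
  after f': (1 6 8 2 5)(3 7 4)

r' f' f'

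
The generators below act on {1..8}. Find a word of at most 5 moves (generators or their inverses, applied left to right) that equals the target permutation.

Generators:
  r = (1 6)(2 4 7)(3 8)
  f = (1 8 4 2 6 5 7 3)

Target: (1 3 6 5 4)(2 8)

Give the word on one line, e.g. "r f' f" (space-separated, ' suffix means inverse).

r r f r'

  after r: (1 6)(2 4 7)(3 8)
  after r: (2 7 4)
  after f: (1 8 4 6 5 7 2 3)
  after r': (1 3 6 5 4)(2 8)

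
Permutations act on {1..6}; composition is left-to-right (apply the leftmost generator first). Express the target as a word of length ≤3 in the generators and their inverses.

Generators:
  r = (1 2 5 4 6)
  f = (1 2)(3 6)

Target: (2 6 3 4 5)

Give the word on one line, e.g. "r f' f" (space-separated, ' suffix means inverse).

  after f': (1 2)(3 6)
  after r': (2 6 3 4 5)

f' r'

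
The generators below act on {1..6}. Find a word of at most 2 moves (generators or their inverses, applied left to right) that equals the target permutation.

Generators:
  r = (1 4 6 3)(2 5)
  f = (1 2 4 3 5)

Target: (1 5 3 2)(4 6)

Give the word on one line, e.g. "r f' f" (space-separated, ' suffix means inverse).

  after f: (1 2 4 3 5)
  after r': (1 5 3 2)(4 6)

f r'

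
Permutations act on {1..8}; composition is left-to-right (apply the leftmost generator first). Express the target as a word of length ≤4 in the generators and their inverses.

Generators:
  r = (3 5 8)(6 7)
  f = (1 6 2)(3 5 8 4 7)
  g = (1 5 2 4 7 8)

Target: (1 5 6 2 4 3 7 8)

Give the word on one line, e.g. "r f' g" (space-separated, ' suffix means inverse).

r' f' r g'

  after r': (3 8 5)(6 7)
  after f': (1 2 6 4 8 3 5 7)
  after r: (1 2 7)(3 8 5 6 4)
  after g': (1 5 6 2 4 3 7 8)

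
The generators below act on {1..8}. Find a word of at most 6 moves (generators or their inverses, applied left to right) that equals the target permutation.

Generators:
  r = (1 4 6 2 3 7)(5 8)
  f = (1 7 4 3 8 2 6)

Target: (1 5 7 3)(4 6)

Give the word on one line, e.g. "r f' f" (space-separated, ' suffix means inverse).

  after r': (1 7 3 2 6 4)(5 8)
  after r': (1 3 6)(2 4 7)
  after r': (1 2)(3 4)(5 8)(6 7)
  after f': (1 8 5 3 7 2 6)
  after r: (1 5 7 3)(4 6)

r' r' r' f' r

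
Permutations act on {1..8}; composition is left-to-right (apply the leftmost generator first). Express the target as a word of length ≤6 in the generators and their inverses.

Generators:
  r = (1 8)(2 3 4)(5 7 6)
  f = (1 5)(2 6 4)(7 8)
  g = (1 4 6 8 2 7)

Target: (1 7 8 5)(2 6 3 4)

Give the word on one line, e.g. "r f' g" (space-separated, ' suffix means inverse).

  after f: (1 5)(2 6 4)(7 8)
  after r': (1 6 3 2 7)(5 8)
  after g: (1 8 5 2)(3 7 4 6)
  after g: (1 2 4 8 5 7 6 3)
  after g: (1 7 8 5)(2 6 3 4)

f r' g g g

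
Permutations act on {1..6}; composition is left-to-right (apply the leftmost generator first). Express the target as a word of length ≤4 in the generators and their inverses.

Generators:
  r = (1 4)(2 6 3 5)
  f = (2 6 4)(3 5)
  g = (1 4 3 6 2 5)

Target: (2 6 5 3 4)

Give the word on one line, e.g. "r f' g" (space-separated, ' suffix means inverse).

  after f: (2 6 4)(3 5)
  after g: (1 4 5 6 3)
  after r: (2 6 5 3 4)

f g r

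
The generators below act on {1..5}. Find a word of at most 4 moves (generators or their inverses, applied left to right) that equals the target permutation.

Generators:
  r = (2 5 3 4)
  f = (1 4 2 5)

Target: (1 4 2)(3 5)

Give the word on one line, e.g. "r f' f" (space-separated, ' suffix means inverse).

f f r'

  after f: (1 4 2 5)
  after f: (1 2)(4 5)
  after r': (1 4 2)(3 5)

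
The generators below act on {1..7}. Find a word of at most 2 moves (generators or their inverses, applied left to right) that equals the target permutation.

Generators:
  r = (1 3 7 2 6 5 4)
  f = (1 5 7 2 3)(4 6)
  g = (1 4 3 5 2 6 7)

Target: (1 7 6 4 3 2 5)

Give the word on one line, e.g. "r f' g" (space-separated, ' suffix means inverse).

  after r: (1 3 7 2 6 5 4)
  after r: (1 7 6 4 3 2 5)

r r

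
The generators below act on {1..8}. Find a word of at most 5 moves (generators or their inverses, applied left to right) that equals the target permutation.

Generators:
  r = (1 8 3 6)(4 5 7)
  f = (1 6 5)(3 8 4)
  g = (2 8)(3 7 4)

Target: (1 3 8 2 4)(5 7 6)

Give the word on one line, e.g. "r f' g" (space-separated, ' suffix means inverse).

  after g: (2 8)(3 7 4)
  after r: (1 8 2 3 4 6)(5 7)
  after f: (1 4 5 7)(2 8)
  after f: (1 3 8 2 4)(5 7 6)

g r f f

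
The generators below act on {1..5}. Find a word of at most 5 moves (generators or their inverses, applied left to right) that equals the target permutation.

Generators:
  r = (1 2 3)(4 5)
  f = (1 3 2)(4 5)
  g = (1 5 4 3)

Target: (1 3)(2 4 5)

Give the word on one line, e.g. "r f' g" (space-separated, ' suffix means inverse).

g' f' g'

  after g': (1 3 4 5)
  after f': (2 3 5)
  after g': (1 3)(2 4 5)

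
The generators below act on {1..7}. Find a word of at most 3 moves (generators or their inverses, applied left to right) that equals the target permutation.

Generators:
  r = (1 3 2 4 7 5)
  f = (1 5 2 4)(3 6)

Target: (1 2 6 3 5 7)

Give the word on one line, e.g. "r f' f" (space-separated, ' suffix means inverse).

r' f

  after r': (1 5 7 4 2 3)
  after f: (1 2 6 3 5 7)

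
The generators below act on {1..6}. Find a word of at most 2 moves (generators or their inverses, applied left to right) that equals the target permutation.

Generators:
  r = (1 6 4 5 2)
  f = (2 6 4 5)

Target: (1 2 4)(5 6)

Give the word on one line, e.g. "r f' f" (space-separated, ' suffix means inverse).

f' r'

  after f': (2 5 4 6)
  after r': (1 2 4)(5 6)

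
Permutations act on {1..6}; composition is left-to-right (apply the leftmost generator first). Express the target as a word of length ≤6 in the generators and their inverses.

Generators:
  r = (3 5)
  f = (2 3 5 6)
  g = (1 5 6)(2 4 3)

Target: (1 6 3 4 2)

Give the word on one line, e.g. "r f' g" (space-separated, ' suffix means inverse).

f r g g

  after f: (2 3 5 6)
  after r: (2 5 6)
  after g: (1 5)(2 6 4 3)
  after g: (1 6 3 4 2)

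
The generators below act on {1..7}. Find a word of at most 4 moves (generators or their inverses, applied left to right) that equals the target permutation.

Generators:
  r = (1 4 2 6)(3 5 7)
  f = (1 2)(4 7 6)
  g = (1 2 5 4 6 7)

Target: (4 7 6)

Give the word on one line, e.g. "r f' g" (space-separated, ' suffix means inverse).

f' f'

  after f': (1 2)(4 6 7)
  after f': (4 7 6)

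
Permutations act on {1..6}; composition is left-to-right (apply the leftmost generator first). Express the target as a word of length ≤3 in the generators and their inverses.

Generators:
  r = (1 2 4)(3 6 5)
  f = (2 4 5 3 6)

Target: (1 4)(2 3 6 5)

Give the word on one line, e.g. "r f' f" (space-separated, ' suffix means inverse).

f' r'

  after f': (2 6 3 5 4)
  after r': (1 4)(2 3 6 5)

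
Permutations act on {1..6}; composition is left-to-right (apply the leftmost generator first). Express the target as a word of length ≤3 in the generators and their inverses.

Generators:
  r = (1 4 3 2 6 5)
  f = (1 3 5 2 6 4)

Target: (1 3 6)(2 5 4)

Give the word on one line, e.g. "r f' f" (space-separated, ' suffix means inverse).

r r

  after r: (1 4 3 2 6 5)
  after r: (1 3 6)(2 5 4)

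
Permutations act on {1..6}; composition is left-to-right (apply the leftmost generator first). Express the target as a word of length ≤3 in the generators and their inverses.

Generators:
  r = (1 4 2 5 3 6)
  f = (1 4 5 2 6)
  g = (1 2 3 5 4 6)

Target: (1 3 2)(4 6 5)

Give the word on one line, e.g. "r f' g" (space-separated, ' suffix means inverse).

r' r'

  after r': (1 6 3 5 2 4)
  after r': (1 3 2)(4 6 5)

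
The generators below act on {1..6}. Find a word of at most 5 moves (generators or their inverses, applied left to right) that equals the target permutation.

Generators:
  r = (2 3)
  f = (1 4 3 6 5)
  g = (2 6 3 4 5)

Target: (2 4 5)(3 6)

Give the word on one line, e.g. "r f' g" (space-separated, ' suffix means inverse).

  after r: (2 3)
  after f': (1 5 6 3 2 4)
  after g': (1 4)(2 3 5)
  after f': (2 4 5)(3 6)

r f' g' f'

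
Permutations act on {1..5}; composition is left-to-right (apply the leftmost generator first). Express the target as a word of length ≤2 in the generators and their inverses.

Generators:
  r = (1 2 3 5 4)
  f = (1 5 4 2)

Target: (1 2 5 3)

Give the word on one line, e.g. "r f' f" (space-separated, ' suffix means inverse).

  after r': (1 4 5 3 2)
  after f: (1 2 5 3)

r' f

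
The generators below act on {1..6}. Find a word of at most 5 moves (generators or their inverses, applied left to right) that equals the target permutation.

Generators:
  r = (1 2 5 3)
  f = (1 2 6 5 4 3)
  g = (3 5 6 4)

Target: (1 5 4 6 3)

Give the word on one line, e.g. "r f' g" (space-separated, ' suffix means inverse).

r' g' f g

  after r': (1 3 5 2)
  after g': (1 4 6 5 2)
  after f: (1 3)(4 5 6)
  after g: (1 5 4 6 3)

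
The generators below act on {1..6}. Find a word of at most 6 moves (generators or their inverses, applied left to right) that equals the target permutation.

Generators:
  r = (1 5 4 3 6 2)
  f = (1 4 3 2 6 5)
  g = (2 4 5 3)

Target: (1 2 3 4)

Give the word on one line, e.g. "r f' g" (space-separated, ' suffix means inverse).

  after g': (2 3 5 4)
  after f: (1 4 6 5 3)
  after r': (1 5 4 3 2 6)
  after f': (1 6 5)
  after f': (1 2 3 4)

g' f r' f' f'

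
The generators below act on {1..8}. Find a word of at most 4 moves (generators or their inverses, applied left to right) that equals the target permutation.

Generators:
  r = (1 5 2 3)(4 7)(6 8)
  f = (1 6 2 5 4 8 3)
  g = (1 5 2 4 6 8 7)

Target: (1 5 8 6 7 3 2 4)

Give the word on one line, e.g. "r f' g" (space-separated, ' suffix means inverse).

  after f': (1 3 8 4 5 2 6)
  after g: (1 3 7)(2 8 6 5 4)
  after r': (1 2 6)(3 4 5 7)
  after g': (1 5 8 6 7 3 2 4)

f' g r' g'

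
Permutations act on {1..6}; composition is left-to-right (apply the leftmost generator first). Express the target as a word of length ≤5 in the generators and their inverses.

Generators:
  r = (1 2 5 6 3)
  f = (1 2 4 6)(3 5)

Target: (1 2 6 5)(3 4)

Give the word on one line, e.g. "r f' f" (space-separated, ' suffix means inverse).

  after f: (1 2 4 6)(3 5)
  after r': (2 4 5 6 3)
  after f: (1 2 6 5)(3 4)

f r' f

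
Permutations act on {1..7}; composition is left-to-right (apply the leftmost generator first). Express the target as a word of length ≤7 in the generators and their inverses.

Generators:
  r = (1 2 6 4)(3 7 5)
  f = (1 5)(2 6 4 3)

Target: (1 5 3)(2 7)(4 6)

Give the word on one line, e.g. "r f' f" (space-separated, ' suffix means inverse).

  after r: (1 2 6 4)(3 7 5)
  after f: (1 6 3 7)(2 4 5)
  after f: (1 4)(2 3 7 5 6)
  after r: (2 7 3 5 4)
  after f: (1 5 3)(2 7)(4 6)

r f f r f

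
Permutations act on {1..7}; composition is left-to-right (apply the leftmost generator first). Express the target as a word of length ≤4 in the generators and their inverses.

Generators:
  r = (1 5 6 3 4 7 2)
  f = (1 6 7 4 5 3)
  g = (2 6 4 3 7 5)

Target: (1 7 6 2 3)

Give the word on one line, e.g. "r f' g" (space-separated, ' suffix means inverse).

g' r g r'

  after g': (2 5 7 3 4 6)
  after r: (1 5 2 6)(3 7 4)
  after g: (1 2 4 7 3 5 6)
  after r': (1 7 6 2 3)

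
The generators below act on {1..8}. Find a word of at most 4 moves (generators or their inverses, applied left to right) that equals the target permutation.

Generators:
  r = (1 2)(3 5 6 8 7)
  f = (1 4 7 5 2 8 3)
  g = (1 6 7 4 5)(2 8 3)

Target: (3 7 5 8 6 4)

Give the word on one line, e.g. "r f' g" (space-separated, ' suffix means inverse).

  after g': (1 5 4 7 6)(2 3 8)
  after f: (1 2)(4 5 7 6)
  after r': (3 7 5 8 6 4)

g' f r'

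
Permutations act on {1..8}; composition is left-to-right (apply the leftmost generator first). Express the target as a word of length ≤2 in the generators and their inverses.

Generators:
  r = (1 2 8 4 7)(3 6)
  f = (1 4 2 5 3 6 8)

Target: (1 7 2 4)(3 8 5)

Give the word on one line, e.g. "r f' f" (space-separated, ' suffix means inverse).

r' f

  after r': (1 7 4 8 2)(3 6)
  after f: (1 7 2 4)(3 8 5)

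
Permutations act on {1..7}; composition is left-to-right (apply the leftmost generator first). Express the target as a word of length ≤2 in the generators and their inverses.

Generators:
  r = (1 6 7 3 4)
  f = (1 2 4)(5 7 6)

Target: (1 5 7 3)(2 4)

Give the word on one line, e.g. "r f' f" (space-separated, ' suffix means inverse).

r f

  after r: (1 6 7 3 4)
  after f: (1 5 7 3)(2 4)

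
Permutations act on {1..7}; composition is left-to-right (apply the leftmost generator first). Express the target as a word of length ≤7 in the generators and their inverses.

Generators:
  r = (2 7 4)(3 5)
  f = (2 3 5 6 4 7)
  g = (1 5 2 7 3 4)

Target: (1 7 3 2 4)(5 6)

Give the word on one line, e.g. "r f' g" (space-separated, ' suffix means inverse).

g r' f' r' r'

  after g: (1 5 2 7 3 4)
  after r': (1 3 7 5 4)
  after f': (1 2 7 3 4)(5 6)
  after r': (1 4)(3 7 5 6)
  after r': (1 7 3 2 4)(5 6)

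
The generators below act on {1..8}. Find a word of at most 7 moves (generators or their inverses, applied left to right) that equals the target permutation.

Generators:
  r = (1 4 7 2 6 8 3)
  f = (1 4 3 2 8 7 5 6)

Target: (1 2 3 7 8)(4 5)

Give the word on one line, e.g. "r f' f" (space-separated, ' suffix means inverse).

r f' f' r f'

  after r: (1 4 7 2 6 8 3)
  after f': (2 5 7 3 6)(4 8)
  after f': (1 6 3 5 8)(2 7 4)
  after r: (1 8 4 6)(3 5)
  after f': (1 2 3 7 8)(4 5)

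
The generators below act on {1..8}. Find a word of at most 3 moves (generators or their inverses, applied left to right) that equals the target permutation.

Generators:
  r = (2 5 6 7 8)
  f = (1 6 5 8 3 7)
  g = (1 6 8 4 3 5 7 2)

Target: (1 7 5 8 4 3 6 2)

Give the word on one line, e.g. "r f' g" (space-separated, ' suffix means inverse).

g r

  after g: (1 6 8 4 3 5 7 2)
  after r: (1 7 5 8 4 3 6 2)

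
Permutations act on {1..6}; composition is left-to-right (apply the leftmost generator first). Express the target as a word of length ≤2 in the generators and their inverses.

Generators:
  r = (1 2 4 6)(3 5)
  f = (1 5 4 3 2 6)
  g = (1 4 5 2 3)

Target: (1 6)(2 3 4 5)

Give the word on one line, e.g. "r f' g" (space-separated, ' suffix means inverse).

r' g'

  after r': (1 6 4 2)(3 5)
  after g': (1 6)(2 3 4 5)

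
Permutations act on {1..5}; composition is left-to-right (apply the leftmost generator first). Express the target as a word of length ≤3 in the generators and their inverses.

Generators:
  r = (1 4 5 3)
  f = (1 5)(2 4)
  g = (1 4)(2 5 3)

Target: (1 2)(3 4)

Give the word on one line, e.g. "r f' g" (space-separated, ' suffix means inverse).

  after g': (1 4)(2 3 5)
  after f': (1 2 3)(4 5)
  after r: (1 2)(3 4)

g' f' r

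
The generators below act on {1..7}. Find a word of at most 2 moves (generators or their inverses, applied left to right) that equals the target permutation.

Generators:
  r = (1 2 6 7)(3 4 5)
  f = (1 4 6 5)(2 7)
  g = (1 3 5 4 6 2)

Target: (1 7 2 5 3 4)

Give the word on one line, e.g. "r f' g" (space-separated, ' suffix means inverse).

g' f

  after g': (1 2 6 4 5 3)
  after f: (1 7 2 5 3 4)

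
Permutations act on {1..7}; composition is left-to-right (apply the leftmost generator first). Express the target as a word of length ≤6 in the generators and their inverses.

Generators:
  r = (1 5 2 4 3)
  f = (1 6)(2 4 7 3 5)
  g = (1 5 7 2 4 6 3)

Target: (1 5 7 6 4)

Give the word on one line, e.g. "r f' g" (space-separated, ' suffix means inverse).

  after f: (1 6)(2 4 7 3 5)
  after r: (1 6 5 4 7)(2 3)
  after f: (2 5 7 6)(3 4)
  after r: (1 5 7 6 4)

f r f r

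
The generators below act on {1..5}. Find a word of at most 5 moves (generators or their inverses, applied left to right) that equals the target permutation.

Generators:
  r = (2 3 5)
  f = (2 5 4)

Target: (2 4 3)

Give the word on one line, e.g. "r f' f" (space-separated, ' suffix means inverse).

  after r': (2 5 3)
  after f: (2 4)(3 5)
  after r: (2 4 3)

r' f r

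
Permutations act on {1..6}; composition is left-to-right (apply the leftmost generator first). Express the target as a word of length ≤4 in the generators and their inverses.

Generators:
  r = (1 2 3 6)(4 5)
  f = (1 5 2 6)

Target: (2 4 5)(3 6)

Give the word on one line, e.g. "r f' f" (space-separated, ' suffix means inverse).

f' r

  after f': (1 6 2 5)
  after r: (2 4 5)(3 6)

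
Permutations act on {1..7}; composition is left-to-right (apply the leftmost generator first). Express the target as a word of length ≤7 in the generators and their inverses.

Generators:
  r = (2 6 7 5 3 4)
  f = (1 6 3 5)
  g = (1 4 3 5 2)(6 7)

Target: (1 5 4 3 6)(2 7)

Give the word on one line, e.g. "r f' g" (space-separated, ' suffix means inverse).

  after f: (1 6 3 5)
  after g': (1 7 6 4)(2 5)
  after r': (1 6 3 5 4)(2 7)
  after f': (2 7)(4 5)
  after f': (1 5 4 3 6)(2 7)

f g' r' f' f'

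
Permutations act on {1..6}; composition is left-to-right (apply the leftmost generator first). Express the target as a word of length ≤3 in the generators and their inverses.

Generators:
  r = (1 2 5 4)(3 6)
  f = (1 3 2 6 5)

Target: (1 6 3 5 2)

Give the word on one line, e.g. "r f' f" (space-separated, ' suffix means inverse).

  after f: (1 3 2 6 5)
  after f: (1 2 5 3 6)
  after f: (1 6 3 5 2)

f f f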